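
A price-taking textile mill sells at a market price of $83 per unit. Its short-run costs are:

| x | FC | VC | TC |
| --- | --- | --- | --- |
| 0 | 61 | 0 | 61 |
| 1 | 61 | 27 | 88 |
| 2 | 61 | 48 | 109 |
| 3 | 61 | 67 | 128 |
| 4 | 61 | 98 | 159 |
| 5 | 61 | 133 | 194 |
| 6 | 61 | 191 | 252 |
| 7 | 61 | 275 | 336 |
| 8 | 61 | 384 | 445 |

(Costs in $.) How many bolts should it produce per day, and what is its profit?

x = 6; profit = $246

Profit at each row (π = 83x − TC): x=0: -61; x=1: -5; x=2: 57; x=3: 121; x=4: 173; x=5: 221; x=6: 246; x=7: 245; x=8: 219.
Profit is maximized at x = 6. AVC there is 191/6 = $31.83 ≤ P, so producing beats shutting down (which would give -$61).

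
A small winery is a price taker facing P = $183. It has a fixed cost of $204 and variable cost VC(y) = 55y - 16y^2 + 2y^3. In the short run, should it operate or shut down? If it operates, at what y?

Variable cost is VC = 55y - 16y^2 + 2y^3, so AVC = VC/y = 55 - 16y + 2y^2 and MC = dTC/dy = 55 - 32y + 6y^2.
AVC is minimized where dAVC/dy = -16 + 4y = 0, at y = 4; min AVC = 55 - 16·4 + 2·4^2 = $23.
Because $183 ≥ $23, revenue can cover variable cost; the firm operates.
Set P = MC: 183 = 55 - 32y + 6y^2 → -128 - 32y + 6y^2 = 0. The roots are y = -8/3 and y = 8; the profit-maximizing output is on the rising part of MC, so y* = 8.
Check: AVC at y = 8 is $55 ≤ P, so revenue covers variable cost.
Profit = P·y − TC = 183·8 − 644 = $820.

Produce at y = 8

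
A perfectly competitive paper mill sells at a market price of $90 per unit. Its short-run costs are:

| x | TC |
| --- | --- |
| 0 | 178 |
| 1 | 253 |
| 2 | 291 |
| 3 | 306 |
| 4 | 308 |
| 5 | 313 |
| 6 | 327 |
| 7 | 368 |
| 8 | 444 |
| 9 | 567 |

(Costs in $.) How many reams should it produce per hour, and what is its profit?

Profit at each row (π = 90x − TC): x=0: -178; x=1: -163; x=2: -111; x=3: -36; x=4: 52; x=5: 137; x=6: 213; x=7: 262; x=8: 276; x=9: 243.
Profit is maximized at x = 8. AVC there is 266/8 = $33.25 ≤ P, so producing beats shutting down (which would give -$178).

x = 8; profit = $276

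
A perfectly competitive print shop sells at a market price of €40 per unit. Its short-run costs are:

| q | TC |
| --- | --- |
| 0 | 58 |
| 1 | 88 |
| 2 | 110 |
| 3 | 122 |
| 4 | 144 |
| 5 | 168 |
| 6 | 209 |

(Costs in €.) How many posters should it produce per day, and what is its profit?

Tabulate TR − TC: q=0: -58; q=1: -48; q=2: -30; q=3: -2; q=4: 16; q=5: 32; q=6: 31.
Profit is maximized at q = 5. AVC there is 110/5 = €22 ≤ P, so producing beats shutting down (which would give -€58).

q = 5; profit = €32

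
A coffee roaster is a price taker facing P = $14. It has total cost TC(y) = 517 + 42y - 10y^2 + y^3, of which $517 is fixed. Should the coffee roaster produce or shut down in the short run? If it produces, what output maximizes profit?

Variable cost is VC = 42y - 10y^2 + y^3, so AVC = VC/y = 42 - 10y + y^2 and MC = dTC/dy = 42 - 20y + 3y^2.
AVC is minimized where dAVC/dy = -10 + 2y = 0, at y = 5; min AVC = 42 - 10·5 + 5^2 = $17.
Since P = $14 < min AVC = $17, price fails to cover variable cost at any output.
Best response: produce nothing and absorb the $517 fixed cost.

Shut down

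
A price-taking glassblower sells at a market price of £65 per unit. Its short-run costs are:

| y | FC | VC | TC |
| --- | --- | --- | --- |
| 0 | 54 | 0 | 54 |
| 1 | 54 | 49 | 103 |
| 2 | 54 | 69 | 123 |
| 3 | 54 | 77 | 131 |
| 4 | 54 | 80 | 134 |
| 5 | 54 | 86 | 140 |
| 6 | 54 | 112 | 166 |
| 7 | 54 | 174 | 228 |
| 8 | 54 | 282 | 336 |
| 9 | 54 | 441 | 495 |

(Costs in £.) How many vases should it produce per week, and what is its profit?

Compute π = P·y − TC at each output: y=0: -54; y=1: -38; y=2: 7; y=3: 64; y=4: 126; y=5: 185; y=6: 224; y=7: 227; y=8: 184; y=9: 90.
Profit is maximized at y = 7. AVC there is 174/7 = £24.86 ≤ P, so producing beats shutting down (which would give -£54).

y = 7; profit = £227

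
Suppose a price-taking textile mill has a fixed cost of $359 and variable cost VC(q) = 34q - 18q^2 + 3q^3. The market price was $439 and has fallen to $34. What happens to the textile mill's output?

Output falls from 9 to 4

MC = 34 - 36q + 9q^2; the shutdown threshold is min AVC = $7 (at q = 3).
With P = $439 above the shutdown price, P = MC gives q = 9.
At P = $34 ≥ min AVC, set P = MC: q = 4. The firm stays open but cuts output.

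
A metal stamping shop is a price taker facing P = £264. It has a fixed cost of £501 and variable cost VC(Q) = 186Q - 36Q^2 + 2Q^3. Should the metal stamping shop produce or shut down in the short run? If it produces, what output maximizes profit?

Variable cost is VC = 186Q - 36Q^2 + 2Q^3, so AVC = VC/Q = 186 - 36Q + 2Q^2 and MC = dTC/dQ = 186 - 72Q + 6Q^2.
AVC hits its minimum where MC = AVC, at Q = 9, giving min AVC = 186 - 36·9 + 2·9^2 = £24.
Since P = £264 ≥ min AVC = £24, price covers variable cost and the firm should produce.
P = MC gives -78 - 72Q + 6Q^2 = 0, with roots -1 and 13. Take the larger (rising MC): Q* = 13.
Check: AVC at Q = 13 is £56 ≤ P, so revenue covers variable cost.
Profit = P·Q − TC = 264·13 − 1229 = £2203.

Produce at Q = 13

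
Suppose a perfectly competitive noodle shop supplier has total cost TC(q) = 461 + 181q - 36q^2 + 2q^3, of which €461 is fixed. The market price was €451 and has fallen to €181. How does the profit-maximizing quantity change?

Output falls from 15 to 12

AVC = 181 - 36q + 2q^2, minimized at q = 9 where min AVC = €19. MC = 181 - 72q + 6q^2.
With P = €451 above the shutdown price, P = MC gives q = 15.
At P = €181 ≥ min AVC, set P = MC: q = 12. The firm stays open but cuts output.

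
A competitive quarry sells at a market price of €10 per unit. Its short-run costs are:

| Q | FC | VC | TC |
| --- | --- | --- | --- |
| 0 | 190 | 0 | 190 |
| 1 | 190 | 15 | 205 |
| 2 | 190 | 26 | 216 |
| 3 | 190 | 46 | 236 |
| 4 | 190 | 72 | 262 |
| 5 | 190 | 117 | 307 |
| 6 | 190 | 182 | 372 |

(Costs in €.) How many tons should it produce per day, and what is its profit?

Compute π = P·Q − TC at each output: Q=0: -190; Q=1: -195; Q=2: -196; Q=3: -206; Q=4: -222; Q=5: -257; Q=6: -312.
Profit is highest at Q = 0. Equivalently, the lowest AVC in the table is 26/2 ≈ €13 at Q = 2, and P = €10 falls below it — price never covers variable cost, so the firm shuts down and loses only its fixed cost.

Q = 0 (shut down); profit = -€190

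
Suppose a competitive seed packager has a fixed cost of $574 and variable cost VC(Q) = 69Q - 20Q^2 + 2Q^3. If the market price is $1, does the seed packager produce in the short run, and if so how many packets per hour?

Variable cost is VC = 69Q - 20Q^2 + 2Q^3, so AVC = VC/Q = 69 - 20Q + 2Q^2 and MC = dTC/dQ = 69 - 40Q + 6Q^2.
AVC is minimized where dAVC/dQ = -20 + 4Q = 0, at Q = 5; min AVC = 69 - 20·5 + 2·5^2 = $19.
Since P = $1 < min AVC = $19, price fails to cover variable cost at any output.
Best response: produce nothing and absorb the $574 fixed cost.

Shut down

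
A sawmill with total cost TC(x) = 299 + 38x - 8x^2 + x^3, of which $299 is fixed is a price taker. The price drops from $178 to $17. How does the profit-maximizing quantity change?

Output falls from 10 to 0 (the firm shuts down)

MC = 38 - 16x + 3x^2; the shutdown threshold is min AVC = $22 (at x = 4).
With P = $178 above the shutdown price, P = MC gives x = 10.
At P = $17 < min AVC = $22, price no longer covers variable cost at any output, so the firm shuts down: x = 0.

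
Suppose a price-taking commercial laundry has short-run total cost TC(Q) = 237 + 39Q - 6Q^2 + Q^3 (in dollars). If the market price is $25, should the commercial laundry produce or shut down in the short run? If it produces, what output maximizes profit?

From TC, MC = TC'(Q) = 39 - 12Q + 3Q^2 and AVC = VC/Q = 39 - 6Q + Q^2.
AVC is minimized where dAVC/dQ = -6 + 2Q = 0, at Q = 3; min AVC = 39 - 6·3 + 3^2 = $30.
With P < min AVC ($25 < $30), every unit sold adds to the loss.
Shutting down limits the loss to fixed cost, $237.

Shut down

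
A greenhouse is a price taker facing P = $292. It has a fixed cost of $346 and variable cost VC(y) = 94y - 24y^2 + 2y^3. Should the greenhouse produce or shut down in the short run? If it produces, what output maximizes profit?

Produce at y = 11

From TC, MC = TC'(y) = 94 - 48y + 6y^2 and AVC = VC/y = 94 - 24y + 2y^2.
AVC is minimized where dAVC/dy = -24 + 4y = 0, at y = 6; min AVC = 94 - 24·6 + 2·6^2 = $22.
Because $292 ≥ $22, revenue can cover variable cost; the firm operates.
P = MC gives -198 - 48y + 6y^2 = 0, with roots -3 and 11. Take the larger (rising MC): y* = 11.
Check: AVC at y = 11 is $72 ≤ P, so revenue covers variable cost.
Profit = P·y − TC = 292·11 − 1138 = $2074.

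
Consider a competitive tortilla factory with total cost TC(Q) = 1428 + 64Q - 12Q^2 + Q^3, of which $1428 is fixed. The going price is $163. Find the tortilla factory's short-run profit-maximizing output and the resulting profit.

Profit = -$218 at Q = 11

AVC = 64 - 12Q + Q^2 has its minimum $28 at Q = 6; price $163 clears that bar, so the firm operates.
With MC = 64 - 24Q + 3Q^2, P = MC on the upward-sloping part at Q* = 11.
TR = 163·11 = 1793. TC = 1428 + 583 = 2011. Profit = 1793 − 2011 = -$218.
That loss of $218 beats the $1428 the firm would lose by shutting down; producing recovers $1210 of fixed cost.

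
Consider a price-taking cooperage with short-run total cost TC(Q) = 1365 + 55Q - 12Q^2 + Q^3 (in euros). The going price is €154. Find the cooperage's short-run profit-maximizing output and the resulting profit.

Profit = -€155 at Q = 11

AVC = 55 - 12Q + Q^2 has its minimum €19 at Q = 6; price €154 clears that bar, so the firm operates.
With MC = 55 - 24Q + 3Q^2, P = MC on the upward-sloping part at Q* = 11.
TR = 154·11 = 1694. TC = 1365 + 484 = 1849. Profit = 1694 − 1849 = -€155.
Shutting down would mean losing the fixed cost of €1365, so operating at a loss of €155 is better by €1210.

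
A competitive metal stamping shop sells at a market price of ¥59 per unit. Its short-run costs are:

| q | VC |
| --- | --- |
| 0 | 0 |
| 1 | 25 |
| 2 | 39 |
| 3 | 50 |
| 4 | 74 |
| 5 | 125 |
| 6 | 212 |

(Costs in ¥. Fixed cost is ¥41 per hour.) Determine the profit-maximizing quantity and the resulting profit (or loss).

Compute π = P·q − TC at each output: q=0: -41; q=1: -7; q=2: 38; q=3: 86; q=4: 121; q=5: 129; q=6: 101.
Profit is maximized at q = 5. AVC there is 125/5 = ¥25 ≤ P, so producing beats shutting down (which would give -¥41).

q = 5; profit = ¥129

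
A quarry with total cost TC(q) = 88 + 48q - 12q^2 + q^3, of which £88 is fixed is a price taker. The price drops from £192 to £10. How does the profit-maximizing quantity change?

Output falls from 12 to 0 (the firm shuts down)

MC = 48 - 24q + 3q^2; the shutdown threshold is min AVC = £12 (at q = 6).
With P = £192 above the shutdown price, P = MC gives q = 12.
At P = £10 < min AVC = £12, price no longer covers variable cost at any output, so the firm shuts down: q = 0.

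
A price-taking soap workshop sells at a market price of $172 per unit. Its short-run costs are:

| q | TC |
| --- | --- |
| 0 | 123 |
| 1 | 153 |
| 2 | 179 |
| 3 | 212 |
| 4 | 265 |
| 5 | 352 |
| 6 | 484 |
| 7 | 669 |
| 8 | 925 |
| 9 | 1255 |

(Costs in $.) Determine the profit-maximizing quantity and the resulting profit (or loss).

Compute π = P·q − TC at each output: q=0: -123; q=1: 19; q=2: 165; q=3: 304; q=4: 423; q=5: 508; q=6: 548; q=7: 535; q=8: 451; q=9: 293.
Profit is maximized at q = 6. AVC there is 361/6 = $60.17 ≤ P, so producing beats shutting down (which would give -$123).

q = 6; profit = $548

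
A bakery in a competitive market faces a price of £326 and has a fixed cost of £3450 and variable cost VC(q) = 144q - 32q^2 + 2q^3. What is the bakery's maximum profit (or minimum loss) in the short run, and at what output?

AVC = 144 - 32q + 2q^2 has its minimum £16 at q = 8; price £326 clears that bar, so the firm operates.
With MC = 144 - 64q + 6q^2, P = MC on the upward-sloping part at q* = 13.
TR = 326·13 = 4238. TC = 3450 + 858 = 4308. Profit = 4238 − 4308 = -£70.
Shutting down would mean losing the fixed cost of £3450, so operating at a loss of £70 is better by £3380.

Profit = -£70 at q = 13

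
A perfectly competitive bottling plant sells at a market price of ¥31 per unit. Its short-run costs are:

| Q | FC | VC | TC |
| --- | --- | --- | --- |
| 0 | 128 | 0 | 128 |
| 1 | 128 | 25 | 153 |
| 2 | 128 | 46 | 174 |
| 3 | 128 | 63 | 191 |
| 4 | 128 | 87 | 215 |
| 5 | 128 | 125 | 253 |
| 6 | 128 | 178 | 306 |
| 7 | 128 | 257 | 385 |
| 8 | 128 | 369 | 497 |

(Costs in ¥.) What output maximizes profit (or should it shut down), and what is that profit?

Q = 4; profit = -¥91

Profit at each row (π = 31Q − TC): Q=0: -128; Q=1: -122; Q=2: -112; Q=3: -98; Q=4: -91; Q=5: -98; Q=6: -120; Q=7: -168; Q=8: -249.
Profit is maximized at Q = 4. AVC there is 87/4 = ¥21.75 ≤ P, so producing beats shutting down (which would give -¥128).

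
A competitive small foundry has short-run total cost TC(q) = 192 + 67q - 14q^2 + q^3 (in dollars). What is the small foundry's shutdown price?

The firm shuts down when price falls below the minimum of average variable cost. AVC = VC/q = 67 - 14q + q^2.
At the minimum of AVC, MC = AVC. MC = 67 - 28q + 3q^2; setting MC = AVC gives 2q^2 - 14q = 0, so q = 7. min AVC = 18.
The firm shuts down for any P below $18.

$18 per unit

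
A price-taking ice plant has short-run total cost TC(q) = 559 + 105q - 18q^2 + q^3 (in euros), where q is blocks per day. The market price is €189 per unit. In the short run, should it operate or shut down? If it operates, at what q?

Produce at q = 14

Variable cost is VC = 105q - 18q^2 + q^3, so AVC = VC/q = 105 - 18q + q^2 and MC = dTC/dq = 105 - 36q + 3q^2.
AVC is minimized where dAVC/dq = -18 + 2q = 0, at q = 9; min AVC = 105 - 18·9 + 9^2 = €24.
Since P = €189 ≥ min AVC = €24, price covers variable cost and the firm should produce.
Set P = MC: 189 = 105 - 36q + 3q^2 → -84 - 36q + 3q^2 = 0. The roots are q = -2 and q = 14; the profit-maximizing output is on the rising part of MC, so q* = 14.
Check: AVC at q = 14 is €49 ≤ P, so revenue covers variable cost.
Profit = P·q − TC = 189·14 − 1245 = €1401.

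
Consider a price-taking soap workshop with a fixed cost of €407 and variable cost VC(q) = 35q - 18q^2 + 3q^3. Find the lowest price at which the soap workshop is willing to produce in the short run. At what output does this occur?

The firm shuts down when price falls below the minimum of average variable cost. AVC = VC/q = 35 - 18q + 3q^2.
dAVC/dq = -18 + 6q = 0 gives q = 3. min AVC = 35 - 18·3 + 3·3^2 = 8.
For P < €8 the firm produces nothing.

€8 per unit, at q = 3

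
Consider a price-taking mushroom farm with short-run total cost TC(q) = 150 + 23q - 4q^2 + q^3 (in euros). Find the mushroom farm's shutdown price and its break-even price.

Shutdown price = min AVC. AVC = 23 - 4q + q^2, with vertex at q = 2 and minimum €19.
ATC = 150/q + 23 - 4q + q^2. Setting dATC/dq = −150/q^2 − 4 + 2q = 0 gives q = 5 (since 2·5^3 − 4·5^2 = 150).
min ATC = 150/5 + 23 − 4·5 + 5^2 = €58. That is the break-even price.
Between these two prices the firm operates at a loss; above €58 it earns a profit.

Shutdown price = €19; break-even price = €58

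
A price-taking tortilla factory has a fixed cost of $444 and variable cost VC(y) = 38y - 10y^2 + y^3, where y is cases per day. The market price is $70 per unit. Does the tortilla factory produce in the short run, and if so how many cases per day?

Produce at y = 8

Variable cost is VC = 38y - 10y^2 + y^3, so AVC = VC/y = 38 - 10y + y^2 and MC = dTC/dy = 38 - 20y + 3y^2.
AVC hits its minimum where MC = AVC, at y = 5, giving min AVC = 38 - 10·5 + 5^2 = $13.
Since P = $70 ≥ min AVC = $13, price covers variable cost and the firm should produce.
Solving P = MC: -32 - 20y + 3y^2 = 0 ⇒ y = -4/3 or 8. On the upward-sloping branch, y* = 8.
Check: AVC at y = 8 is $22 ≤ P, so revenue covers variable cost.
Profit = P·y − TC = 70·8 − 620 = -$60, a loss, but smaller than the $444 fixed cost the firm would lose by shutting down.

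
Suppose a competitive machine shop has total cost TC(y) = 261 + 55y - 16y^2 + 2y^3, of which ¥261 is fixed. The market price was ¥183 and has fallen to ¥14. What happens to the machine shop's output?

Output falls from 8 to 0 (the firm shuts down)

AVC = 55 - 16y + 2y^2, minimized at y = 4 where min AVC = ¥23. MC = 55 - 32y + 6y^2.
At P = ¥183 ≥ min AVC, set P = MC on the rising branch: y = 8.
At P = ¥14 < min AVC = ¥23, price no longer covers variable cost at any output, so the firm shuts down: y = 0.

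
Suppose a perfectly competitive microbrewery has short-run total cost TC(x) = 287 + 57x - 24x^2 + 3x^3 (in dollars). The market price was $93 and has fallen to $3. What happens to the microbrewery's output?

Output falls from 6 to 0 (the firm shuts down)

AVC = 57 - 24x + 3x^2, minimized at x = 4 where min AVC = $9. MC = 57 - 48x + 9x^2.
At P = $93 ≥ min AVC, set P = MC on the rising branch: x = 6.
At P = $3 < min AVC = $9, price no longer covers variable cost at any output, so the firm shuts down: x = 0.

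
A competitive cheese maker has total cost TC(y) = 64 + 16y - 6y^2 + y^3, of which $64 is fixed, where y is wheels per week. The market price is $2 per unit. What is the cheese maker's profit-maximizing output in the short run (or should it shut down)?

Strip out fixed cost: VC = 16y - 6y^2 + y^3. Then AVC = 16 - 6y + y^2 and MC = 16 - 12y + 3y^2.
AVC is minimized where dAVC/dy = -6 + 2y = 0, at y = 3; min AVC = 16 - 6·3 + 3^2 = $7.
P = $2 lies below min AVC = $7; no output level covers variable cost.
The firm minimizes its loss by shutting down and losing only its fixed cost of $64.

Shut down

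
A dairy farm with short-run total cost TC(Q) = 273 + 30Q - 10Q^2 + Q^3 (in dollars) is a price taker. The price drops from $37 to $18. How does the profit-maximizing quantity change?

Output falls from 7 to 6

MC = 30 - 20Q + 3Q^2; the shutdown threshold is min AVC = $5 (at Q = 5).
At P = $37 ≥ min AVC, set P = MC on the rising branch: Q = 7.
At P = $18 ≥ min AVC, set P = MC: Q = 6. The firm stays open but cuts output.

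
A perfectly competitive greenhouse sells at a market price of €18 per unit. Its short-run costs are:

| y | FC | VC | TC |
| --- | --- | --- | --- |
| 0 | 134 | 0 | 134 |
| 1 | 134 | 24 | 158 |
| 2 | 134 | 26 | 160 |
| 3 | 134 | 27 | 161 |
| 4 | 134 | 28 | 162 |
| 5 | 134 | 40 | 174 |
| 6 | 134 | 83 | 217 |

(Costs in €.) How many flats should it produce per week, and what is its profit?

Tabulate TR − TC: y=0: -134; y=1: -140; y=2: -124; y=3: -107; y=4: -90; y=5: -84; y=6: -109.
Profit is maximized at y = 5. AVC there is 40/5 = €8 ≤ P, so producing beats shutting down (which would give -€134).

y = 5; profit = -€84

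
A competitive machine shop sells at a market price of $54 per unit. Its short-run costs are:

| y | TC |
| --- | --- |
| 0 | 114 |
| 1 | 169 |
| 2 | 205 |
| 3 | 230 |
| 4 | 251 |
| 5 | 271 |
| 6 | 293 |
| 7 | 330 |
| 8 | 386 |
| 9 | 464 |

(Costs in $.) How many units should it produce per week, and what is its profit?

Profit at each row (π = 54y − TC): y=0: -114; y=1: -115; y=2: -97; y=3: -68; y=4: -35; y=5: -1; y=6: 31; y=7: 48; y=8: 46; y=9: 22.
Profit is maximized at y = 7. AVC there is 216/7 = $30.86 ≤ P, so producing beats shutting down (which would give -$114).

y = 7; profit = $48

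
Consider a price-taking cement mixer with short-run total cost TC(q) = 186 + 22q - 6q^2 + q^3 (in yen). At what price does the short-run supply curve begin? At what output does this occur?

The shutdown price is the minimum of AVC. VC = 22q - 6q^2 + q^3, so AVC = 22 - 6q + q^2.
At the minimum of AVC, MC = AVC. MC = 22 - 12q + 3q^2; setting MC = AVC gives 2q^2 - 6q = 0, so q = 3. min AVC = 13.
The firm shuts down for any P below ¥13.

¥13 per unit, at q = 3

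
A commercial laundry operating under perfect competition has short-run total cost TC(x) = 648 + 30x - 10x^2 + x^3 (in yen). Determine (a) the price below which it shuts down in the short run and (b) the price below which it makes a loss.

AVC = 30 - 10x + x^2; minimized at x = 5, giving min AVC = ¥5. That is the shutdown price.
ATC = 648/x + 30 - 10x + x^2. Setting dATC/dx = −648/x^2 − 10 + 2x = 0 gives x = 9 (since 2·9^3 − 10·9^2 = 648).
min ATC = 648/9 + 30 − 10·9 + 9^2 = ¥93. That is the break-even price.
Between these two prices the firm operates at a loss; above ¥93 it earns a profit.

Shutdown price = ¥5; break-even price = ¥93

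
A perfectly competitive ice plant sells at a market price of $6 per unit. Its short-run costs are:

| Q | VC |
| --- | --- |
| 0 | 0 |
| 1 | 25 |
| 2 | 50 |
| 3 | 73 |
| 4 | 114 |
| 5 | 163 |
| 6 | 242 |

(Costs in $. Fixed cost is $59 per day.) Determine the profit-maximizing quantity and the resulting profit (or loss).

Q = 0 (shut down); profit = -$59

Profit at each row (π = 6Q − TC): Q=0: -59; Q=1: -78; Q=2: -97; Q=3: -114; Q=4: -149; Q=5: -192; Q=6: -265.
Profit is highest at Q = 0. Equivalently, the lowest AVC in the table is 73/3 ≈ $24.33 at Q = 3, and P = $6 falls below it — price never covers variable cost, so the firm shuts down and loses only its fixed cost.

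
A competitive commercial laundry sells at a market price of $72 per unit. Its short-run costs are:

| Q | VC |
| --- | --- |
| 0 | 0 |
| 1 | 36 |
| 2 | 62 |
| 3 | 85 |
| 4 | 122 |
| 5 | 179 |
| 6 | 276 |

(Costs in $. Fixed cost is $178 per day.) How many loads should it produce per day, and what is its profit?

Profit at each row (π = 72Q − TC): Q=0: -178; Q=1: -142; Q=2: -96; Q=3: -47; Q=4: -12; Q=5: 3; Q=6: -22.
Profit is maximized at Q = 5. AVC there is 179/5 = $35.80 ≤ P, so producing beats shutting down (which would give -$178).

Q = 5; profit = $3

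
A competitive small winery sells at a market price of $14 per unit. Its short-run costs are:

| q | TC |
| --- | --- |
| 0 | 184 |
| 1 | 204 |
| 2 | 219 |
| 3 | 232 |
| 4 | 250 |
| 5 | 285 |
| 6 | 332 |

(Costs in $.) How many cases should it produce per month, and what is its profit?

q = 0 (shut down); profit = -$184

Tabulate TR − TC: q=0: -184; q=1: -190; q=2: -191; q=3: -190; q=4: -194; q=5: -215; q=6: -248.
Profit is highest at q = 0. Equivalently, the lowest AVC in the table is 48/3 ≈ $16 at q = 3, and P = $14 falls below it — price never covers variable cost, so the firm shuts down and loses only its fixed cost.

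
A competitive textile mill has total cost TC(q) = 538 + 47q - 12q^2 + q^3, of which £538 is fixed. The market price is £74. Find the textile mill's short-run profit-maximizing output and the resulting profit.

Profit = -£52 at q = 9

AVC = 47 - 12q + q^2 has its minimum £11 at q = 6; price £74 clears that bar, so the firm operates.
MC = 47 - 24q + 3q^2. Setting P = MC and taking the root on the rising branch gives q* = 9.
TR = 74·9 = 666. TC = 538 + 180 = 718. Profit = 666 − 718 = -£52.
Shutting down would mean losing the fixed cost of £538, so operating at a loss of £52 is better by £486.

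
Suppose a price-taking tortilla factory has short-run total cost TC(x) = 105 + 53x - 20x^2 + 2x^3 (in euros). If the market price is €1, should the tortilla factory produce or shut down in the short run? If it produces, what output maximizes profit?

Strip out fixed cost: VC = 53x - 20x^2 + 2x^3. Then AVC = 53 - 20x + 2x^2 and MC = 53 - 40x + 6x^2.
AVC is minimized where dAVC/dx = -20 + 4x = 0, at x = 5; min AVC = 53 - 20·5 + 2·5^2 = €3.
P = €1 lies below min AVC = €3; no output level covers variable cost.
Shutting down limits the loss to fixed cost, €105.

Shut down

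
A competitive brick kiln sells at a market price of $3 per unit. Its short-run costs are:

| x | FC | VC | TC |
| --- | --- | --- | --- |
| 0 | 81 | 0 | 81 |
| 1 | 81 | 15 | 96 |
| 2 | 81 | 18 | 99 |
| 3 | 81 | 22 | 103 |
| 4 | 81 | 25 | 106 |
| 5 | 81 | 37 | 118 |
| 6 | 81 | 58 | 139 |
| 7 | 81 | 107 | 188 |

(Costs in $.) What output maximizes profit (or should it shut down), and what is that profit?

Compute π = P·x − TC at each output: x=0: -81; x=1: -93; x=2: -93; x=3: -94; x=4: -94; x=5: -103; x=6: -121; x=7: -167.
Profit is highest at x = 0. Equivalently, the lowest AVC in the table is 25/4 ≈ $6.25 at x = 4, and P = $3 falls below it — price never covers variable cost, so the firm shuts down and loses only its fixed cost.

x = 0 (shut down); profit = -$81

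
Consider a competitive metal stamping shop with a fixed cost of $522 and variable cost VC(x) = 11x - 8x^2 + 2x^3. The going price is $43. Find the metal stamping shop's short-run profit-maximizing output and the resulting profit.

Profit = -$394 at x = 4

AVC = 11 - 8x + 2x^2; min AVC = $3 at x = 2. Since P = $43 ≥ min AVC, the firm produces.
MC = 11 - 16x + 6x^2. Setting P = MC and taking the root on the rising branch gives x* = 4.
TR = 43·4 = 172. TC = 522 + 44 = 566. Profit = 172 − 566 = -$394.
Shutting down would mean losing the fixed cost of $522, so operating at a loss of $394 is better by $128.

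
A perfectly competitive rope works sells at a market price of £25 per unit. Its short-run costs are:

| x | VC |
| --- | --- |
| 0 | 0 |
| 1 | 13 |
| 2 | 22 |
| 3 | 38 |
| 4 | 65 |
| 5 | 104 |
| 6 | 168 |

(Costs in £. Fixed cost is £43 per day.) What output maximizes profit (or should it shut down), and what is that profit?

x = 3; profit = -£6

Profit at each row (π = 25x − TC): x=0: -43; x=1: -31; x=2: -15; x=3: -6; x=4: -8; x=5: -22; x=6: -61.
Profit is maximized at x = 3. AVC there is 38/3 = £12.67 ≤ P, so producing beats shutting down (which would give -£43).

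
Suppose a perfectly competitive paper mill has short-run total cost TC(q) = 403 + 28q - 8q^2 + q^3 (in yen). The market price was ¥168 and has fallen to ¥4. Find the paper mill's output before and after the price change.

Output falls from 10 to 0 (the firm shuts down)

AVC = 28 - 8q + q^2, minimized at q = 4 where min AVC = ¥12. MC = 28 - 16q + 3q^2.
At P = ¥168 ≥ min AVC, set P = MC on the rising branch: q = 10.
At P = ¥4 < min AVC = ¥12, price no longer covers variable cost at any output, so the firm shuts down: q = 0.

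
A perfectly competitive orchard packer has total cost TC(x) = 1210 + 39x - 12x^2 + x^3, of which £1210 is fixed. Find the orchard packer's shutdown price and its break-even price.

Shutdown price = £3; break-even price = £138

AVC = 39 - 12x + x^2; minimized at x = 6, giving min AVC = £3. That is the shutdown price.
ATC = 1210/x + 39 - 12x + x^2. Setting dATC/dx = −1210/x^2 − 12 + 2x = 0 gives x = 11 (since 2·11^3 − 12·11^2 = 1210).
min ATC = 1210/11 + 39 − 12·11 + 11^2 = £138. That is the break-even price.
For £3 ≤ P < £138 the firm produces at a loss; below £3 it shuts down.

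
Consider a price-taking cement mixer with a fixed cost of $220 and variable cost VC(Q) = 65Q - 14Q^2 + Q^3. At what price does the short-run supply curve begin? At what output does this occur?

Short-run supply begins at min AVC. From VC = 65Q - 14Q^2 + Q^3, AVC = 65 - 14Q + Q^2.
dAVC/dQ = -14 + 2Q = 0 gives Q = 7. min AVC = 65 - 14·7 + 7^2 = 16.
For P < $16 the firm produces nothing.

$16 per unit, at Q = 7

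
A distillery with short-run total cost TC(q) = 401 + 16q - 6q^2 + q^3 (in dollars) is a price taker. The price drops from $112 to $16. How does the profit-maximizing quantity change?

Output falls from 8 to 4

MC = 16 - 12q + 3q^2; the shutdown threshold is min AVC = $7 (at q = 3).
With P = $112 above the shutdown price, P = MC gives q = 8.
At P = $16 ≥ min AVC, set P = MC: q = 4. The firm stays open but cuts output.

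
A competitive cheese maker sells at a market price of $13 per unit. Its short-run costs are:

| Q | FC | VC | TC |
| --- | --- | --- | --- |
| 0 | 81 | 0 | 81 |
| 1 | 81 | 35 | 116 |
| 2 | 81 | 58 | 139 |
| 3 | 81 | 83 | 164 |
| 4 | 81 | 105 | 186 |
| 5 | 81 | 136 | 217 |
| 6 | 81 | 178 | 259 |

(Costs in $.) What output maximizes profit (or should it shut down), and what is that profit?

Q = 0 (shut down); profit = -$81

Compute π = P·Q − TC at each output: Q=0: -81; Q=1: -103; Q=2: -113; Q=3: -125; Q=4: -134; Q=5: -152; Q=6: -181.
Profit is highest at Q = 0. Equivalently, the lowest AVC in the table is 105/4 ≈ $26.25 at Q = 4, and P = $13 falls below it — price never covers variable cost, so the firm shuts down and loses only its fixed cost.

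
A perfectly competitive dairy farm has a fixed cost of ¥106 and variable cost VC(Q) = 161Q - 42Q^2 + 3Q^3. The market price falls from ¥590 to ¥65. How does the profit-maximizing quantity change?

Output falls from 13 to 8

MC = 161 - 84Q + 9Q^2; the shutdown threshold is min AVC = ¥14 (at Q = 7).
At P = ¥590 ≥ min AVC, set P = MC on the rising branch: Q = 13.
At P = ¥65 ≥ min AVC, set P = MC: Q = 8. The firm stays open but cuts output.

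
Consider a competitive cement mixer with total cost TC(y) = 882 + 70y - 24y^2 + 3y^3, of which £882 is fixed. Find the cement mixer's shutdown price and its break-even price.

Shutdown price = £22; break-even price = £175

Shutdown price = min AVC. AVC = 70 - 24y + 3y^2, with vertex at y = 4 and minimum £22.
ATC = 882/y + 70 - 24y + 3y^2. Setting dATC/dy = −882/y^2 − 24 + 6y = 0 gives y = 7 (since 6·7^3 − 24·7^2 = 882).
min ATC = 882/7 + 70 − 24·7 + 3·7^2 = £175. That is the break-even price.
Between these two prices the firm operates at a loss; above £175 it earns a profit.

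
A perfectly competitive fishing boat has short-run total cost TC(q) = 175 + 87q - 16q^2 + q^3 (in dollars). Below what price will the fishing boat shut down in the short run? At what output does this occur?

$23 per unit, at q = 8

Short-run supply begins at min AVC. From VC = 87q - 16q^2 + q^3, AVC = 87 - 16q + q^2.
At the minimum of AVC, MC = AVC. MC = 87 - 32q + 3q^2; setting MC = AVC gives 2q^2 - 16q = 0, so q = 8. min AVC = 23.
So the shutdown price is $23.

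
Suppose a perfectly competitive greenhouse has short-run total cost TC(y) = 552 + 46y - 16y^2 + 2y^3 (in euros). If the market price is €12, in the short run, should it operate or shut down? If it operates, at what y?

Shut down

From TC, MC = TC'(y) = 46 - 32y + 6y^2 and AVC = VC/y = 46 - 16y + 2y^2.
AVC hits its minimum where MC = AVC, at y = 4, giving min AVC = 46 - 16·4 + 2·4^2 = €14.
With P < min AVC (€12 < €14), every unit sold adds to the loss.
The firm minimizes its loss by shutting down and losing only its fixed cost of €552.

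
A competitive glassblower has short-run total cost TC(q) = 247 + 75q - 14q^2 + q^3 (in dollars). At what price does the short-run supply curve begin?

$26 per unit

The shutdown price is the minimum of AVC. VC = 75q - 14q^2 + q^3, so AVC = 75 - 14q + q^2.
dAVC/dq = -14 + 2q = 0 gives q = 7. min AVC = 75 - 14·7 + 7^2 = 26.
The firm shuts down for any P below $26.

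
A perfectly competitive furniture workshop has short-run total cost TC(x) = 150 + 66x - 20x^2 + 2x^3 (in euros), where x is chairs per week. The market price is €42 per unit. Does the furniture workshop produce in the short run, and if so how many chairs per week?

Produce at x = 6

Variable cost is VC = 66x - 20x^2 + 2x^3, so AVC = VC/x = 66 - 20x + 2x^2 and MC = dTC/dx = 66 - 40x + 6x^2.
AVC is minimized where dAVC/dx = -20 + 4x = 0, at x = 5; min AVC = 66 - 20·5 + 2·5^2 = €16.
Since P = €42 ≥ min AVC = €16, price covers variable cost and the firm should produce.
P = MC gives 24 - 40x + 6x^2 = 0, with roots 2/3 and 6. Take the larger (rising MC): x* = 6.
Check: AVC at x = 6 is €18 ≤ P, so revenue covers variable cost.
Profit = P·x − TC = 42·6 − 258 = -€6, a loss, but smaller than the €150 fixed cost the firm would lose by shutting down.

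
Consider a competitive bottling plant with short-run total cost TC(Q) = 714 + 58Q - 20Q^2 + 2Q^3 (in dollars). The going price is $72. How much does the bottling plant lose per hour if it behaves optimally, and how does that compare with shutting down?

Profit = -$322 at Q = 7

AVC = 58 - 20Q + 2Q^2 has its minimum $8 at Q = 5; price $72 clears that bar, so the firm operates.
With MC = 58 - 40Q + 6Q^2, P = MC on the upward-sloping part at Q* = 7.
TR = 72·7 = 504. TC = 714 + 112 = 826. Profit = 504 − 826 = -$322.
By producing, the firm covers all variable cost plus $392 of fixed cost; shutting down would lose the full $714.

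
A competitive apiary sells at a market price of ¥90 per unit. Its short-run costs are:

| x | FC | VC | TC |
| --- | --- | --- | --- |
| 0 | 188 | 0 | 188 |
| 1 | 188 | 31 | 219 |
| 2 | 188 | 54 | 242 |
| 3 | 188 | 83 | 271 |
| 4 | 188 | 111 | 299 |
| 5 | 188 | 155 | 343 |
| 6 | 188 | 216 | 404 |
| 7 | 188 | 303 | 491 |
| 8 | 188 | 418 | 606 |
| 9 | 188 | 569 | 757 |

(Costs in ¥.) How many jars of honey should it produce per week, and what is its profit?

Compute π = P·x − TC at each output: x=0: -188; x=1: -129; x=2: -62; x=3: -1; x=4: 61; x=5: 107; x=6: 136; x=7: 139; x=8: 114; x=9: 53.
Profit is maximized at x = 7. AVC there is 303/7 = ¥43.29 ≤ P, so producing beats shutting down (which would give -¥188).

x = 7; profit = ¥139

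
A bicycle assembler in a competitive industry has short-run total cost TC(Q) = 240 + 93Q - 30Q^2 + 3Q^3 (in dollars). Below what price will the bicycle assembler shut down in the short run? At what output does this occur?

The firm shuts down when price falls below the minimum of average variable cost. AVC = VC/Q = 93 - 30Q + 3Q^2.
dAVC/dQ = -30 + 6Q = 0 gives Q = 5. min AVC = 93 - 30·5 + 3·5^2 = 18.
The firm shuts down for any P below $18.

$18 per unit, at Q = 5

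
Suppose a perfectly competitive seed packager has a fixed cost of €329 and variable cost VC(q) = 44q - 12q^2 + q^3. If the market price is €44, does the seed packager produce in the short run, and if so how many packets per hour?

Produce at q = 8

Strip out fixed cost: VC = 44q - 12q^2 + q^3. Then AVC = 44 - 12q + q^2 and MC = 44 - 24q + 3q^2.
The AVC parabola has its vertex at q = 12/2 = 6, where AVC = 44 - 12·6 + 6^2 = €8.
P = €44 exceeds min AVC = €8, so the firm stays open.
Solving P = MC: -24q + 3q^2 = 0 ⇒ q = 0 or 8. On the upward-sloping branch, q* = 8.
Check: AVC at q = 8 is €12 ≤ P, so revenue covers variable cost.
Profit = P·q − TC = 44·8 − 425 = -€73, a loss, but smaller than the €329 fixed cost the firm would lose by shutting down.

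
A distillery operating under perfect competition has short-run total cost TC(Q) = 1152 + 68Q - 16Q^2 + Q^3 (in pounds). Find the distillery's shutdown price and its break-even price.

AVC = 68 - 16Q + Q^2; minimized at Q = 8, giving min AVC = £4. That is the shutdown price.
ATC = 1152/Q + 68 - 16Q + Q^2. Setting dATC/dQ = −1152/Q^2 − 16 + 2Q = 0 gives Q = 12 (since 2·12^3 − 16·12^2 = 1152).
min ATC = 1152/12 + 68 − 16·12 + 12^2 = £116. That is the break-even price.
For £4 ≤ P < £116 the firm produces at a loss; below £4 it shuts down.

Shutdown price = £4; break-even price = £116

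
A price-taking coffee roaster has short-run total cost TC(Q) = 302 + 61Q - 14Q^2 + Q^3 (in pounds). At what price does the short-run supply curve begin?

The firm shuts down when price falls below the minimum of average variable cost. AVC = VC/Q = 61 - 14Q + Q^2.
dAVC/dQ = -14 + 2Q = 0 gives Q = 7. min AVC = 61 - 14·7 + 7^2 = 12.
For P < £12 the firm produces nothing.

£12 per unit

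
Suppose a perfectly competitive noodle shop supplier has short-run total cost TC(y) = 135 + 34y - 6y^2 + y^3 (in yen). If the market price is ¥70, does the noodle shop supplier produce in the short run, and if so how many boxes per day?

Produce at y = 6

Strip out fixed cost: VC = 34y - 6y^2 + y^3. Then AVC = 34 - 6y + y^2 and MC = 34 - 12y + 3y^2.
AVC is minimized where dAVC/dy = -6 + 2y = 0, at y = 3; min AVC = 34 - 6·3 + 3^2 = ¥25.
Because ¥70 ≥ ¥25, revenue can cover variable cost; the firm operates.
Solving P = MC: -36 - 12y + 3y^2 = 0 ⇒ y = -2 or 6. On the upward-sloping branch, y* = 6.
Check: AVC at y = 6 is ¥34 ≤ P, so revenue covers variable cost.
Profit = P·y − TC = 70·6 − 339 = ¥81.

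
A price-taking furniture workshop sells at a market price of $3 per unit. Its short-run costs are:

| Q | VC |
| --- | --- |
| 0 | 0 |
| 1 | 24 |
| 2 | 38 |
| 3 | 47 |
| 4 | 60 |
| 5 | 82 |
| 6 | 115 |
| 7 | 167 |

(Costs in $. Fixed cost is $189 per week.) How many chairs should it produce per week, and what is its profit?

Q = 0 (shut down); profit = -$189

Tabulate TR − TC: Q=0: -189; Q=1: -210; Q=2: -221; Q=3: -227; Q=4: -237; Q=5: -256; Q=6: -286; Q=7: -335.
Profit is highest at Q = 0. Equivalently, the lowest AVC in the table is 60/4 ≈ $15 at Q = 4, and P = $3 falls below it — price never covers variable cost, so the firm shuts down and loses only its fixed cost.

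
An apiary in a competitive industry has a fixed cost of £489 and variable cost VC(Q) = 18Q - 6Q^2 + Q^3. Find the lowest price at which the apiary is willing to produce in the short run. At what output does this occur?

The firm shuts down when price falls below the minimum of average variable cost. AVC = VC/Q = 18 - 6Q + Q^2.
At the minimum of AVC, MC = AVC. MC = 18 - 12Q + 3Q^2; setting MC = AVC gives 2Q^2 - 6Q = 0, so Q = 3. min AVC = 9.
For P < £9 the firm produces nothing.

£9 per unit, at Q = 3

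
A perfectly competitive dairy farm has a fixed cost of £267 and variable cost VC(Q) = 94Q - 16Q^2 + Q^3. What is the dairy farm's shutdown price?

Short-run supply begins at min AVC. From VC = 94Q - 16Q^2 + Q^3, AVC = 94 - 16Q + Q^2.
At the minimum of AVC, MC = AVC. MC = 94 - 32Q + 3Q^2; setting MC = AVC gives 2Q^2 - 16Q = 0, so Q = 8. min AVC = 30.
For P < £30 the firm produces nothing.

£30 per unit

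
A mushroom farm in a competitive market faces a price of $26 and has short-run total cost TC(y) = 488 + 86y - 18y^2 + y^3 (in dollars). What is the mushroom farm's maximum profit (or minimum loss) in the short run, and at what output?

Profit = -$288 at y = 10

AVC = 86 - 18y + y^2 has its minimum $5 at y = 9; price $26 clears that bar, so the firm operates.
With MC = 86 - 36y + 3y^2, P = MC on the upward-sloping part at y* = 10.
TR = 26·10 = 260. TC = 488 + 60 = 548. Profit = 260 − 548 = -$288.
That loss of $288 beats the $488 the firm would lose by shutting down; producing recovers $200 of fixed cost.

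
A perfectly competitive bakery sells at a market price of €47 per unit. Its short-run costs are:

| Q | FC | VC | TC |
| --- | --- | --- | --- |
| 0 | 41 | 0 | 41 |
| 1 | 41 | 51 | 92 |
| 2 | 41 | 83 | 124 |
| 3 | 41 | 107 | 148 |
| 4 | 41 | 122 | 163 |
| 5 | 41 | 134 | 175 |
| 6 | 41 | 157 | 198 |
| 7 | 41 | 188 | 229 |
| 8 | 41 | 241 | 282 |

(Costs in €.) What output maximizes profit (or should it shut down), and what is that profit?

Compute π = P·Q − TC at each output: Q=0: -41; Q=1: -45; Q=2: -30; Q=3: -7; Q=4: 25; Q=5: 60; Q=6: 84; Q=7: 100; Q=8: 94.
Profit is maximized at Q = 7. AVC there is 188/7 = €26.86 ≤ P, so producing beats shutting down (which would give -€41).

Q = 7; profit = €100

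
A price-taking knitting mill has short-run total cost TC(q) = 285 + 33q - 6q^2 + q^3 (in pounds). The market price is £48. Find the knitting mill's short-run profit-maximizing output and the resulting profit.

Profit = -£185 at q = 5

AVC = 33 - 6q + q^2 has its minimum £24 at q = 3; price £48 clears that bar, so the firm operates.
With MC = 33 - 12q + 3q^2, P = MC on the upward-sloping part at q* = 5.
TR = 48·5 = 240. TC = 285 + 140 = 425. Profit = 240 − 425 = -£185.
Shutting down would mean losing the fixed cost of £285, so operating at a loss of £185 is better by £100.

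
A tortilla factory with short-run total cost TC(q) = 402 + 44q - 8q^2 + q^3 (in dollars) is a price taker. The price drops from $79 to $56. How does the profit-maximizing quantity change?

Output falls from 7 to 6

MC = 44 - 16q + 3q^2; the shutdown threshold is min AVC = $28 (at q = 4).
With P = $79 above the shutdown price, P = MC gives q = 7.
At P = $56 ≥ min AVC, set P = MC: q = 6. The firm stays open but cuts output.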